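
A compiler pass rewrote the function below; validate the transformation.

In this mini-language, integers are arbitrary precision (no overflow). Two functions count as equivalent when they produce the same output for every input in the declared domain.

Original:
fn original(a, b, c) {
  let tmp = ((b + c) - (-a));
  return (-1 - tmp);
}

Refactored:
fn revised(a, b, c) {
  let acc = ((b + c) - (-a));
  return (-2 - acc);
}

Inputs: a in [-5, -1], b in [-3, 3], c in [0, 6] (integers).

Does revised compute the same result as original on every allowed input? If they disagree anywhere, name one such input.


Try a=-5, b=-3, c=0.
original: tmp becomes -8; next final value 7
revised: acc becomes -8; next final value 6
7 against 6: the behavior changed.
verdict: not equivalent; witness: a=-5, b=-3, c=0


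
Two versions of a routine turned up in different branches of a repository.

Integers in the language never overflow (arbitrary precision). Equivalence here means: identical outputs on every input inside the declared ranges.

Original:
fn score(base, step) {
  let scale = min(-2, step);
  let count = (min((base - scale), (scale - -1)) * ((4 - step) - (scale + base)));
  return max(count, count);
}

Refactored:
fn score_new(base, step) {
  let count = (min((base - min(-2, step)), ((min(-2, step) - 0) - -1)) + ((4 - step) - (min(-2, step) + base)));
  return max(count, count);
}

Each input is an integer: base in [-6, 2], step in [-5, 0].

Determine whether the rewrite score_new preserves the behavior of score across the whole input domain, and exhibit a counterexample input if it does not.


Not equivalent: base=-6, step=-5 separates them (-80 vs 16).
score: scale = -5; count = -80; return -80
score_new: count = 16; return 16
verdict: not equivalent; witness: base=-6, step=-5


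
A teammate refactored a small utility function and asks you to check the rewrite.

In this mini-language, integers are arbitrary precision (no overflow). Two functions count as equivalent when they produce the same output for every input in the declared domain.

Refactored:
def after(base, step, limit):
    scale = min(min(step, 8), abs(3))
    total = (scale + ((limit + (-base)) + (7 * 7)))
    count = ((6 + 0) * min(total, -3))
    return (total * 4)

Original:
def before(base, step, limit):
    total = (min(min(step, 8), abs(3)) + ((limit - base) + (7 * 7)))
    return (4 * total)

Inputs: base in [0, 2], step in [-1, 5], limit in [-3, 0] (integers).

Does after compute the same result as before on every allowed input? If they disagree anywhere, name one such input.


Comparing the listings, the differences include: statement counts differ; also arithmetic usage differs; also constant usage differs; also min/max/abs usage differs; also local variable names differ.
One worked example (base=2, step=4, limit=-1) — before: total becomes 49; next final value 196; after: scale becomes 3; next total becomes 49; next count becomes -18; next final value 196; agreement on 196.
Checked all 84 inputs in the declared domain: the outputs agree on every one.
verdict: equivalent


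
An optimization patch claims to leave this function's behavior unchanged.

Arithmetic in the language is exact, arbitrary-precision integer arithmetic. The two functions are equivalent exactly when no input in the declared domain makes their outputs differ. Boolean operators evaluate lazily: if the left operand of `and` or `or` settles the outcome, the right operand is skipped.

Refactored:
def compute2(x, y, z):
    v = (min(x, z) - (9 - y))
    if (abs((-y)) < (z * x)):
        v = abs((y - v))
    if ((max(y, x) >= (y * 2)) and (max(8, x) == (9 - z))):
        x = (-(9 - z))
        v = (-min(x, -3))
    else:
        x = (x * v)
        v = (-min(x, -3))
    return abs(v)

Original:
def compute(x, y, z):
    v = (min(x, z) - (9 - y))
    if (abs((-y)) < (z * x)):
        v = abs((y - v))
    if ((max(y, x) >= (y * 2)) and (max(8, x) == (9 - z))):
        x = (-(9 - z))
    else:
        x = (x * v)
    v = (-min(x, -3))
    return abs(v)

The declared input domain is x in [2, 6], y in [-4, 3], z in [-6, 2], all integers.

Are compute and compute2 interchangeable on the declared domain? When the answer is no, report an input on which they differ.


Although statement counts differ; also constant usage differs; also min/max/abs usage differs, 360/360 inputs agree.
verdict: equivalent


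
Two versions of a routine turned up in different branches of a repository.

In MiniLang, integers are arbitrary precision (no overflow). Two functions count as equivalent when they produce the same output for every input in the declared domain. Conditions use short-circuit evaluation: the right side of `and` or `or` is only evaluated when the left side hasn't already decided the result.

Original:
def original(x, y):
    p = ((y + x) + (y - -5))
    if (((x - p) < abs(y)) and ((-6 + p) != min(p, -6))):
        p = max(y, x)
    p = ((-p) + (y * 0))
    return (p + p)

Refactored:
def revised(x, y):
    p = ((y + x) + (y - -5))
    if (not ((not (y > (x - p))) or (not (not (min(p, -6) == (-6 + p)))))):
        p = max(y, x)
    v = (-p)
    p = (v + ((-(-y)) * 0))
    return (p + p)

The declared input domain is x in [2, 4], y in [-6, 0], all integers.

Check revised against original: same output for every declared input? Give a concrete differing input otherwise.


Run the pair on x=2, y=-4.
original: p=-1, then (((x - p) < abs(y)) and ((-6 + p) != min(p, -6))) is true, then p=2, then p=-2, then returns -4
revised: p=-1, then (not ((not (y > (x - p))) or (not (not (min(p, -6) == (-6 + p)))))) is false, then v=1, then p=1, then returns 2
-4 and 2 differ, so these are not the same function on this domain.
verdict: not equivalent; witness: x=2, y=-4


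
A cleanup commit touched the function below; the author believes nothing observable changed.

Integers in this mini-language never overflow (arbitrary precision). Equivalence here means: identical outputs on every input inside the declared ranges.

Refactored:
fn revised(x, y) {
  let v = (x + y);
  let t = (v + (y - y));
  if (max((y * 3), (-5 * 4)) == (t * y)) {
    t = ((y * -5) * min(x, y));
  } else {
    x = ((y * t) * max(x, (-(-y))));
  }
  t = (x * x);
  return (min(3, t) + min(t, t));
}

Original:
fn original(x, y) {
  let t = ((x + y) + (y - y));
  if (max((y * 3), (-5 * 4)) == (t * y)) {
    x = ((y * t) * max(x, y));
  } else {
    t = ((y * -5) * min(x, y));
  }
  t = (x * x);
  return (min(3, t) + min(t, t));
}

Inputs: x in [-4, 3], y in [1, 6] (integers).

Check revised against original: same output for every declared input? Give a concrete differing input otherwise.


On input x=-4, y=1, original returns 19 while revised returns 12.
verdict: not equivalent; witness: x=-4, y=1


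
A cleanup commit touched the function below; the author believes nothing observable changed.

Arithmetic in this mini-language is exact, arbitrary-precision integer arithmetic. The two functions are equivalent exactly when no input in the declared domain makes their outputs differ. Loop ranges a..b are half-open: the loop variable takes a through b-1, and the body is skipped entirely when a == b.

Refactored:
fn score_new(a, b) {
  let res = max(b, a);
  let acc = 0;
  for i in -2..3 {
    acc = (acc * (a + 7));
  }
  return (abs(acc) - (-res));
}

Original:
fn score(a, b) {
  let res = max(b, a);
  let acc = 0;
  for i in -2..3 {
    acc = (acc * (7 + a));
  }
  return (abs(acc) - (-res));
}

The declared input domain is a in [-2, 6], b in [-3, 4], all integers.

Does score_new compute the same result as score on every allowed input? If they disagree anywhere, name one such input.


Equivalent — the differences include same computation, different form, yet no declared input distinguishes the two.
One worked example (a=5, b=1) — score: res = 5; acc = 0; [i=-2]; acc = 0; [i=-1]; acc = 0; [i=0]; acc = 0; [i=1]; acc = 0; [i=2]; acc = 0; return 5; score_new: res = 5; acc = 0; [i=-2]; acc = 0; [i=-1]; acc = 0; [i=0]; acc = 0; [i=1]; acc = 0; [i=2]; acc = 0; return 5; agreement on 5.
Across all 72 domain points the two functions coincide.
verdict: equivalent


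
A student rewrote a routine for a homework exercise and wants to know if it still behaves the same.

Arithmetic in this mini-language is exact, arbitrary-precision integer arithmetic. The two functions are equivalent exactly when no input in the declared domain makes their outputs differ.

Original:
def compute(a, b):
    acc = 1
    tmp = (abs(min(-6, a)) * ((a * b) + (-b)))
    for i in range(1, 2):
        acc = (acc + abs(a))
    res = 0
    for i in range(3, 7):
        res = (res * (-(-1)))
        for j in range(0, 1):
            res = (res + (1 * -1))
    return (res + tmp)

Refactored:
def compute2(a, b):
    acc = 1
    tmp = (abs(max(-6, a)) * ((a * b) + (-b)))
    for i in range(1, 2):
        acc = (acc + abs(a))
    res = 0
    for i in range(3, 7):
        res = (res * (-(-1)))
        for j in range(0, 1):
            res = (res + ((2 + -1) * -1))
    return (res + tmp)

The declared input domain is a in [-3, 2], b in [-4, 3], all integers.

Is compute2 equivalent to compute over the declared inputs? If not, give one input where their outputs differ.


a=-3, b=-4 yields 92 from compute but 44 from compute2.
verdict: not equivalent; witness: a=-3, b=-4


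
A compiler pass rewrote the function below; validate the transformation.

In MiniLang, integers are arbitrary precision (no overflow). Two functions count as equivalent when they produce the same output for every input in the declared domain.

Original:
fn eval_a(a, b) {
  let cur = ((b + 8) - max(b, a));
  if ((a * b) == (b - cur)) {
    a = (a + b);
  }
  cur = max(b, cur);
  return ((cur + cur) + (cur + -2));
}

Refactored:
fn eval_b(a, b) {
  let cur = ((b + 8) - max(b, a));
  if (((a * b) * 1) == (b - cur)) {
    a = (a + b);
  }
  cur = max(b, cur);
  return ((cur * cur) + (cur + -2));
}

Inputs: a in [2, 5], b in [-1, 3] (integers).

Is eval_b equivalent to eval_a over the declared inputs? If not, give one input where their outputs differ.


The rewrite breaks on a=2, b=-1, where the results are 13 and 28.
eval_a: cur = 5; ((a * b) == (b - cur)) -> false; cur = 5; return 13
eval_b: cur = 5; (((a * b) * 1) == (b - cur)) -> false; cur = 5; return 28
verdict: not equivalent; witness: a=2, b=-1


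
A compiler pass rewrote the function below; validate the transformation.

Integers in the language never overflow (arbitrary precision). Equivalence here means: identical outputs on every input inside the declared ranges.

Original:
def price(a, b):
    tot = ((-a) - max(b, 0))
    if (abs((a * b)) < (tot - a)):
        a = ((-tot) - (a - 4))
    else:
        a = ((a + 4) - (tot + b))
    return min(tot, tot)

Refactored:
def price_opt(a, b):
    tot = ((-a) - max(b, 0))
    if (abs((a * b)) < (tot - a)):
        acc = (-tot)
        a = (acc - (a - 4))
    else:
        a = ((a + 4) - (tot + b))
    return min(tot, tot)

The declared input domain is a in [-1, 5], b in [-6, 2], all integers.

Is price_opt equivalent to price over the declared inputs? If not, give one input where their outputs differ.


Reading the diff, among the changes: statement counts differ, local variable names differ.
As a probe, take a=3, b=1: price runs tot=-4, then (abs((a * b)) < (tot - a)) is false, then a=10, then returns -4; price_opt runs tot=-4, then (abs((a * b)) < (tot - a)) is false, then a=10, then returns -4; both end at -4.
An exhaustive pass over the 63 declared inputs shows identical outputs.
verdict: equivalent


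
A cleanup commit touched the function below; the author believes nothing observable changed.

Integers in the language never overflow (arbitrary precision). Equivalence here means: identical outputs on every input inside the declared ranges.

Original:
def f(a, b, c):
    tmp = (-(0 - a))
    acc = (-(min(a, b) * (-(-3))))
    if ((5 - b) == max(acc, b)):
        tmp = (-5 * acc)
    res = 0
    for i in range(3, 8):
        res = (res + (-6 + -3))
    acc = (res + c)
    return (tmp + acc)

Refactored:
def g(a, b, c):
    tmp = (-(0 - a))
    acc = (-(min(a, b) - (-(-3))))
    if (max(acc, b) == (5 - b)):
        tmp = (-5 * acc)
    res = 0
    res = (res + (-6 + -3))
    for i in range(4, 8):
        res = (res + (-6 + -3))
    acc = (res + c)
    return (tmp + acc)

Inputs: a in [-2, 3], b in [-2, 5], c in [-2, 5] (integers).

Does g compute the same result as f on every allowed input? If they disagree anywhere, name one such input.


The rewrite breaks on a=-2, b=-1, c=-2, where the results are -77 and -49.
f: tmp = -2; acc = 6; ((5 - b) == max(acc, b)) -> true; tmp = -30; res = 0; [i=3]; res = -9; [i=4]; res = -18; [i=5]; res = -27; [i=6]; res = -36; [i=7]; res = -45; acc = -47; return -77
g: tmp = -2; acc = 5; (max(acc, b) == (5 - b)) -> false; res = 0; res = -9; [i=4]; res = -18; [i=5]; res = -27; [i=6]; res = -36; [i=7]; res = -45; acc = -47; return -49
verdict: not equivalent; witness: a=-2, b=-1, c=-2


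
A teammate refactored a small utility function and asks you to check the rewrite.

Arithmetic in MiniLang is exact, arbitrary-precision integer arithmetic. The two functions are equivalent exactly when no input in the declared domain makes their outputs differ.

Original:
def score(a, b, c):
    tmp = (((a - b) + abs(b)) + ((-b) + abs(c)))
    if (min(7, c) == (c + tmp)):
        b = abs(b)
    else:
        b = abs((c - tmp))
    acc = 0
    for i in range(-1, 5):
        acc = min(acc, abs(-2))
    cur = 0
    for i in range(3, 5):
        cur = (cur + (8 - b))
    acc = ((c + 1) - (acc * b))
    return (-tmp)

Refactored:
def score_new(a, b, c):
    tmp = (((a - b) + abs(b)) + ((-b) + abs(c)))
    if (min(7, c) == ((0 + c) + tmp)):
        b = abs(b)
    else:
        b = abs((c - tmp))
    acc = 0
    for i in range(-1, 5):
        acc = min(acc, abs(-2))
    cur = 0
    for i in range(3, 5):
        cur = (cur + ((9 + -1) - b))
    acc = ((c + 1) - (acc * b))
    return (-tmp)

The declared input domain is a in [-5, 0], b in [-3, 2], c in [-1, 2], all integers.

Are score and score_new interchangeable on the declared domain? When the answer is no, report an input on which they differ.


The two versions differ — the changes include arithmetic usage differs; and constant usage differs.
One worked example (a=-5, b=1, c=-1) — score: tmp=-5, then (min(7, c) == (c + tmp)) is false, then b=4, then acc=0, then (i=-1), then acc=0, then (i=0), then acc=0, then (i=1), then acc=0, then (i=2), then acc=0, then (i=3), then acc=0, then (i=4), then acc=0, then cur=0, then (i=3), then cur=4, then (i=4), then cur=8, then acc=0, then returns 5; score_new: tmp=-5, then (min(7, c) == ((0 + c) + tmp)) is false, then b=4, then acc=0, then (i=-1), then acc=0, then (i=0), then acc=0, then (i=1), then acc=0, then (i=2), then acc=0, then (i=3), then acc=0, then (i=4), then acc=0, then cur=0, then (i=3), then cur=4, then (i=4), then cur=8, then acc=0, then returns 5; agreement on 5.
An exhaustive pass over the 144 declared inputs shows identical outputs.
verdict: equivalent


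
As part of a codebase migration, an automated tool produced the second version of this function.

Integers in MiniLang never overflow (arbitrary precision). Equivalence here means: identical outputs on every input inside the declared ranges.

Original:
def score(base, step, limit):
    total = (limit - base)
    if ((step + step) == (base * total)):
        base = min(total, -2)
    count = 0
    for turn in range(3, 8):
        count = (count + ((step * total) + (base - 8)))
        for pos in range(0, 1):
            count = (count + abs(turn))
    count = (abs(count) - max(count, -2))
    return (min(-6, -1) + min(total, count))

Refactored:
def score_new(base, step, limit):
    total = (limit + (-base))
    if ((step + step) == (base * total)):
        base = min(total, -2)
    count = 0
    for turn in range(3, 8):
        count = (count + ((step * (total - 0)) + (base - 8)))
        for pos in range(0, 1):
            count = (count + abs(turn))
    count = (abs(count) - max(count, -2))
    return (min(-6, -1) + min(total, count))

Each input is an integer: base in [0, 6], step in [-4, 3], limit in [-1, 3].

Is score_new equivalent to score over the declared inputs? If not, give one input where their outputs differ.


Changes here: arithmetic usage differs; constant usage differs; the full 280-point sweep finds no disagreement.
verdict: equivalent


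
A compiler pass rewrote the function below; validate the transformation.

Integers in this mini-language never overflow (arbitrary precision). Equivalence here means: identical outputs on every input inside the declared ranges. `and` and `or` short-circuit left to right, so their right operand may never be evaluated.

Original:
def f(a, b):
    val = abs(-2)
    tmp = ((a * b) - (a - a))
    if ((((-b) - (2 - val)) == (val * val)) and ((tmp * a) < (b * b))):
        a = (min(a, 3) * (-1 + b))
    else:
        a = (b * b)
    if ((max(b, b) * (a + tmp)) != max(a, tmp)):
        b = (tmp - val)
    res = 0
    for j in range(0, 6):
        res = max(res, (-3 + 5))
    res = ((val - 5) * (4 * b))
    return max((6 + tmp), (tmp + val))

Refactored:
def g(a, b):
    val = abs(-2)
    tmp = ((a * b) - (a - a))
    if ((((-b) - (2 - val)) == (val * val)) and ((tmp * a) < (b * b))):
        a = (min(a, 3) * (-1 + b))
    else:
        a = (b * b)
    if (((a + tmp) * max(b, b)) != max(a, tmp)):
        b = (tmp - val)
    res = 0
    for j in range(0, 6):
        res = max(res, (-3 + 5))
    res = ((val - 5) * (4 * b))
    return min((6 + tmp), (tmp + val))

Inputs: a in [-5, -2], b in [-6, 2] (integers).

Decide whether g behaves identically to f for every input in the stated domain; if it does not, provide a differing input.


Try a=-5, b=-6.
f: val=2, then tmp=30, then ((((-b) - (2 - val)) == (val * val)) and ((tmp * a) < (b * b))) is false, then a=36, then ((max(b, b) * (a + tmp)) != max(a, tmp)) is true, then b=28, then res=0, then (j=0), then res=2, then (j=1), then res=2, then (j=2), then res=2, then (j=3), then res=2, then (j=4), then res=2, then (j=5), then res=2, then res=-336, then returns 36
g: val=2, then tmp=30, then ((((-b) - (2 - val)) == (val * val)) and ((tmp * a) < (b * b))) is false, then a=36, then (((a + tmp) * max(b, b)) != max(a, tmp)) is true, then b=28, then res=0, then (j=0), then res=2, then (j=1), then res=2, then (j=2), then res=2, then (j=3), then res=2, then (j=4), then res=2, then (j=5), then res=2, then res=-336, then returns 32
36 vs 32 — the two versions disagree here.
verdict: not equivalent; witness: a=-5, b=-6


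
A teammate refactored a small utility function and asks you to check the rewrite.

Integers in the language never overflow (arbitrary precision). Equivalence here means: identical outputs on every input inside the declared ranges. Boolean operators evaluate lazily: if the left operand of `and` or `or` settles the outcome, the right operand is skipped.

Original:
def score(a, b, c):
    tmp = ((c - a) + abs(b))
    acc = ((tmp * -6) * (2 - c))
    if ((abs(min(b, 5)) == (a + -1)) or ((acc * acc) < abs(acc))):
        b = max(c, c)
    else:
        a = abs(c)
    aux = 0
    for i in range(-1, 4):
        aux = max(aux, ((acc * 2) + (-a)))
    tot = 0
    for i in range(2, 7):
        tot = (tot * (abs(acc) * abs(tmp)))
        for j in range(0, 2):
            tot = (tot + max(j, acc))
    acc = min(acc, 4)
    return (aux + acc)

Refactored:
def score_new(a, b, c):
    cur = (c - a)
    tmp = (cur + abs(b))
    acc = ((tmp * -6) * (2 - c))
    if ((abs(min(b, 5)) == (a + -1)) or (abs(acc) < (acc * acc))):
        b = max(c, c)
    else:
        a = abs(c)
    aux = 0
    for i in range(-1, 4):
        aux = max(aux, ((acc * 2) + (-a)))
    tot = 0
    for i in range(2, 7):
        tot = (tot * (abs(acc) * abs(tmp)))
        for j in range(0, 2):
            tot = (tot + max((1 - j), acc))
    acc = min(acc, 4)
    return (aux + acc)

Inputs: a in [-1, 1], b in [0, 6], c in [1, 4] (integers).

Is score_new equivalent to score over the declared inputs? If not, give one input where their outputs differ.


Not equivalent: a=-1, b=0, c=3 separates them (49 vs 53).
score: tmp=4, then acc=24, then ((abs(min(b, 5)) == (a + -1)) or ((acc * acc) < abs(acc))) is false, then a=3, then aux=0, then (i=-1), then aux=45, then (i=0), then aux=45, then (i=1), then aux=45, then (i=2), then aux=45, then (i=3), then aux=45, then tot=0, then (i=2), then tot=0, then (j=0), then tot=24, then (j=1), then tot=48, then (i=3), then tot=4608, then (j=0), then tot=4632, then (j=1), then tot=4656, then (i=4), then tot=446976, then (j=0), then tot=447000, then (j=1), then tot=447024, then (i=5), then tot=42914304, then (j=0), then tot=42914328, then (j=1), then tot=42914352, then (i=6), then tot=4119777792, then (j=0), then tot=4119777816, then (j=1), then tot=4119777840, then acc=4, then returns 49
score_new: cur=4, then tmp=4, then acc=24, then ((abs(min(b, 5)) == (a + -1)) or (abs(acc) < (acc * acc))) is true, then b=3, then aux=0, then (i=-1), then aux=49, then (i=0), then aux=49, then (i=1), then aux=49, then (i=2), then aux=49, then (i=3), then aux=49, then tot=0, then (i=2), then tot=0, then (j=0), then tot=24, then (j=1), then tot=48, then (i=3), then tot=4608, then (j=0), then tot=4632, then (j=1), then tot=4656, then (i=4), then tot=446976, then (j=0), then tot=447000, then (j=1), then tot=447024, then (i=5), then tot=42914304, then (j=0), then tot=42914328, then (j=1), then tot=42914352, then (i=6), then tot=4119777792, then (j=0), then tot=4119777816, then (j=1), then tot=4119777840, then acc=4, then returns 53
verdict: not equivalent; witness: a=-1, b=0, c=3


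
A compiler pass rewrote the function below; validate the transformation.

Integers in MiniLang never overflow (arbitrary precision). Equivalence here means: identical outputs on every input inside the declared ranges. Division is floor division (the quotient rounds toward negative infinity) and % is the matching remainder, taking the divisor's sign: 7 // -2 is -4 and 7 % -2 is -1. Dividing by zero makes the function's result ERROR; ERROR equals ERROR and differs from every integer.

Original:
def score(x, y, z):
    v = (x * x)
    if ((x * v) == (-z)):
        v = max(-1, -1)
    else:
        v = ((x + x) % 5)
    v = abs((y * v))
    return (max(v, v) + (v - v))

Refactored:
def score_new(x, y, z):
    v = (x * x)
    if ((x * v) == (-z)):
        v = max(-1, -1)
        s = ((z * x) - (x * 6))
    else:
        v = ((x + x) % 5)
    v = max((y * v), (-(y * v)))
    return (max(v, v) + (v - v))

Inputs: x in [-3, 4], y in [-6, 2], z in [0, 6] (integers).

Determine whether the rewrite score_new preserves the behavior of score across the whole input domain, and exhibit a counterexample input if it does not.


Behavior is preserved: although arithmetic usage differs; also min/max/abs usage differs; also local variable names differ; also constant usage differs; also statement counts differ, the outputs never diverge.
Tracing x=0, y=-4, z=4: score: v=0, then ((x * v) == (-z)) is false, then v=0, then v=0, then returns 0 | score_new: v=0, then ((x * v) == (-z)) is false, then v=0, then v=0, then returns 0 — matching result 0.
Checked all 504 inputs in the declared domain: the outputs agree on every one.
verdict: equivalent


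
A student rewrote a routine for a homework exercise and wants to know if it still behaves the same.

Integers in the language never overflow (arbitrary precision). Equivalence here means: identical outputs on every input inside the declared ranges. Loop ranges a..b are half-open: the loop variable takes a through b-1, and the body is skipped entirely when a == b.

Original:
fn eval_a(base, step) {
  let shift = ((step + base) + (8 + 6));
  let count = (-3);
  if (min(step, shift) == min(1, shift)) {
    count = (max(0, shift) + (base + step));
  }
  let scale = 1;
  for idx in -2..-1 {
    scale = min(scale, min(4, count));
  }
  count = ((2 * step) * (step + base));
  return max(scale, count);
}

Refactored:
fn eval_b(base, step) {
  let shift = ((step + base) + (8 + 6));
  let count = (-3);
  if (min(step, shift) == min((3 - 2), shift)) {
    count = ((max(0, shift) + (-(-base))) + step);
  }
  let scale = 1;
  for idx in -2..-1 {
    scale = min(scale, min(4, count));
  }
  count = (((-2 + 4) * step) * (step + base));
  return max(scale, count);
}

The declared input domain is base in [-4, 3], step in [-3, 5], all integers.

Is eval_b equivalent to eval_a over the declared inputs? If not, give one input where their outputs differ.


This is a faithful refactor — arithmetic usage differs; also constant usage differs, but the computed results match everywhere.
Spot check at base=2, step=-1 — eval_a: shift := 15 | count := -3 | (min(step, shift) == min(1, shift)): false | scale := 1 | iter idx=-2: | scale := -3 | count := -2 | result -2. eval_b: shift := 15 | count := -3 | (min(step, shift) == min((3 - 2), shift)): false | scale := 1 | iter idx=-2: | scale := -3 | count := -2 | result -2. Both give -2.
Sweeping the whole domain (72 inputs) finds no disagreement.
verdict: equivalent


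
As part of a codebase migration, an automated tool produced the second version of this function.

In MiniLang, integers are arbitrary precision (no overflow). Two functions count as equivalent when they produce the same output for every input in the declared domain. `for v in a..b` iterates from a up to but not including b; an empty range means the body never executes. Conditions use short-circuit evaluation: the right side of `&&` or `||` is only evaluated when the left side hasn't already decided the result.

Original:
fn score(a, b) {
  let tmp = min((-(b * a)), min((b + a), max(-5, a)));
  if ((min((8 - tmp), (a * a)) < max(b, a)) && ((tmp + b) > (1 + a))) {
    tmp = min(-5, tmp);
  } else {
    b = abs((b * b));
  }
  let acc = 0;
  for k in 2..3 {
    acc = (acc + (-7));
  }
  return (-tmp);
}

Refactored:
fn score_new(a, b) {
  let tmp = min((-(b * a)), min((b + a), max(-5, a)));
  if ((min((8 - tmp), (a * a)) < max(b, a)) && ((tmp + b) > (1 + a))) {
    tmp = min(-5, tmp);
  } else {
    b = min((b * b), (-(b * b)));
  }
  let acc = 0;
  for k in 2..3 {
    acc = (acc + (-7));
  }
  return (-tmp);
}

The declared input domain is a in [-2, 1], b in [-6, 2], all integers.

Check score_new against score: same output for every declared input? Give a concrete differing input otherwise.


Whatever the rewrite altered, no input in the stated domain can expose a difference; all 36 inputs agree.
verdict: equivalent


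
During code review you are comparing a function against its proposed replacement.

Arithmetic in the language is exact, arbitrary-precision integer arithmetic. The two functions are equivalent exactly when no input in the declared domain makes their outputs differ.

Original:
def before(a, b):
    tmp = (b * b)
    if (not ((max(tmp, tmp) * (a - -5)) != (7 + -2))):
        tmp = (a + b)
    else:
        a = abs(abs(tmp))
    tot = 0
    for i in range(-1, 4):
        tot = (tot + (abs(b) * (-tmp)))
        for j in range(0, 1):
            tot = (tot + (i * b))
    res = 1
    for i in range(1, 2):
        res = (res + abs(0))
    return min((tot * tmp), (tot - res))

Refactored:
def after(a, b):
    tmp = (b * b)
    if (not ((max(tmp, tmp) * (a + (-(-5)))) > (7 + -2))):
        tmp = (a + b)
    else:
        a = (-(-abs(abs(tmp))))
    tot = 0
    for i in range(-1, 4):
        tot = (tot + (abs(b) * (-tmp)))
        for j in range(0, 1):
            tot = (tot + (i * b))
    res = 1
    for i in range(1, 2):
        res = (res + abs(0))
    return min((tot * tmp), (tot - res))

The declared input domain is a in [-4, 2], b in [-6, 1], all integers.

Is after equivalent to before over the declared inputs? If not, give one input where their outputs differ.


Input a=-4, b=-2: -200 from before versus -300 from after.
verdict: not equivalent; witness: a=-4, b=-2


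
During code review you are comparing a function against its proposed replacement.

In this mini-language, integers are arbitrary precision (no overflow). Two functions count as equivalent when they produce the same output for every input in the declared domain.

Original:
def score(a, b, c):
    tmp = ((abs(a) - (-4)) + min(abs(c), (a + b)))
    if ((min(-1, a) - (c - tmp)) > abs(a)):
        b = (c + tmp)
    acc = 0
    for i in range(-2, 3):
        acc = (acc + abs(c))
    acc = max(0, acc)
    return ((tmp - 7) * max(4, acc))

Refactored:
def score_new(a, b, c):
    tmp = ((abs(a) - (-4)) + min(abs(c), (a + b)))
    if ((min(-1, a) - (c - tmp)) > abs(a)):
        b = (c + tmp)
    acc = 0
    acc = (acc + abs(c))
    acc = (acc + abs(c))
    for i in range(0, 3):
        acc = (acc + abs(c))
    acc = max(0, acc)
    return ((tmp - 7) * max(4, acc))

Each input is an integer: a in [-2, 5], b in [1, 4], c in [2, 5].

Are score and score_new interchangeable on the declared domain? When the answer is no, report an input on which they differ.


Although statement counts differ, plus min/max/abs usage differs, plus arithmetic usage differs, plus loop structure differs, 128/128 inputs agree.
verdict: equivalent


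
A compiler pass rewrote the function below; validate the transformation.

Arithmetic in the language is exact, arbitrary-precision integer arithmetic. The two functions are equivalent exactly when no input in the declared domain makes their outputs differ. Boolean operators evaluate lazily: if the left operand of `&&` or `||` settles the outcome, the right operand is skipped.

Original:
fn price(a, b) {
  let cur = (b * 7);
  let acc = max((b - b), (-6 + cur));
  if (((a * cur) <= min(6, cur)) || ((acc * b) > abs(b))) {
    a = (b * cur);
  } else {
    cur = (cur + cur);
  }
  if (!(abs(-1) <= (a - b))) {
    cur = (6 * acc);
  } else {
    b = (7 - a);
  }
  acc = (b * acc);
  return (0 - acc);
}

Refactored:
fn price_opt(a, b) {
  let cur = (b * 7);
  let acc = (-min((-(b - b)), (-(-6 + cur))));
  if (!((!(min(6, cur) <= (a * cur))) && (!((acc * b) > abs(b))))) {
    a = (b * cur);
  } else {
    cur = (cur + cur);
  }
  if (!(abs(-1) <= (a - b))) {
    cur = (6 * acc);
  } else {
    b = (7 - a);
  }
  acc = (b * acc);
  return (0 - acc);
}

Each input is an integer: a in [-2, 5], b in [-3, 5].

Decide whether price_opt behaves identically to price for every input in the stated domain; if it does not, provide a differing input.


The rewrite breaks on a=-2, b=1, where the results are 0 and -1.
price: cur := 7 | acc := 1 | (((a * cur) <= min(6, cur)) || ((acc * b) > abs(b))): true | a := 7 | (!(abs(-1) <= (a - b))): false | b := 0 | acc := 0 | result 0
price_opt: cur := 7 | acc := 1 | (!((!(min(6, cur) <= (a * cur))) && (!((acc * b) > abs(b))))): false | cur := 14 | (!(abs(-1) <= (a - b))): true | cur := 6 | acc := 1 | result -1
verdict: not equivalent; witness: a=-2, b=1


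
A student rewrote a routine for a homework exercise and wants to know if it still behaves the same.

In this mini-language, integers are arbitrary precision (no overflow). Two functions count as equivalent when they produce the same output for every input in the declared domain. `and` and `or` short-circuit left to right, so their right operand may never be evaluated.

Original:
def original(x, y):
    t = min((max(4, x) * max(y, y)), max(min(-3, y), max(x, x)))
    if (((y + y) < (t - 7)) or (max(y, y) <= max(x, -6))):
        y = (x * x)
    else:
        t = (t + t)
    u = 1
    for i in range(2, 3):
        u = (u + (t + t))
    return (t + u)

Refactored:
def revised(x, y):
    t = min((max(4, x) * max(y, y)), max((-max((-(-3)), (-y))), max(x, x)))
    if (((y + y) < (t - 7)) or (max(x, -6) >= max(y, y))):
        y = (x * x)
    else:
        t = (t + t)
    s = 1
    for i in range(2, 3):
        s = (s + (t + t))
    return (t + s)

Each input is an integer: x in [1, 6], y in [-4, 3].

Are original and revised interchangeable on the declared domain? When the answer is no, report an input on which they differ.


The two versions differ — the changes include comparison usage differs; also min/max/abs usage differs; also local variable names differ.
Spot check at x=6, y=1 — original: t := 6 | (((y + y) < (t - 7)) or (max(y, y) <= max(x, -6))): true | y := 36 | u := 1 | iter i=2: | u := 13 | result 19. revised: t := 6 | (((y + y) < (t - 7)) or (max(x, -6) >= max(y, y))): true | y := 36 | s := 1 | iter i=2: | s := 13 | result 19. Both give 19.
An exhaustive pass over the 48 declared inputs shows identical outputs.
verdict: equivalent


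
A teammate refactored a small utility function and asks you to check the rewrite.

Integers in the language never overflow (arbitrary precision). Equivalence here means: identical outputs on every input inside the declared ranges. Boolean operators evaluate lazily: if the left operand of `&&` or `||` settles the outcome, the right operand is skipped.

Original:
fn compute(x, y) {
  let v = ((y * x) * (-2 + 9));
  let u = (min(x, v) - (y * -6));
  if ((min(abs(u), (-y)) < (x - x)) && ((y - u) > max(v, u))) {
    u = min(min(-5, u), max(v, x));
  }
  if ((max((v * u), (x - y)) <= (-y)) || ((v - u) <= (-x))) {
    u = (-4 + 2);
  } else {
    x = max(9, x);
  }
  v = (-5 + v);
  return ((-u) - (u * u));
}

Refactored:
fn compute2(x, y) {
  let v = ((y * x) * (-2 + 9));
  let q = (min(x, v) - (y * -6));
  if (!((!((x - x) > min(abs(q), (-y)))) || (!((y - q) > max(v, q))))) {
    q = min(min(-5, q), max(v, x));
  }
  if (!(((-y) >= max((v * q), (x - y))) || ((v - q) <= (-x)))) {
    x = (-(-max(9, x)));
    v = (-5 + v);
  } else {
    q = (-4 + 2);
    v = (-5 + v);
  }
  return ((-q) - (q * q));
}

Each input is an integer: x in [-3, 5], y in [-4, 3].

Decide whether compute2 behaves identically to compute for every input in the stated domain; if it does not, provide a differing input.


Behavior is preserved: although boolean connective usage differs, statement counts differ, local variable names differ, constant usage differs, arithmetic usage differs, comparison usage differs, the outputs never diverge.
As a probe, take x=0, y=2: compute runs v becomes 0; next u becomes 12; next ((min(abs(u), (-y)) < (x - x)) && ((y - u) > max(v, u))) evaluates to false; next ((max((v * u), (x - y)) <= (-y)) || ((v - u) <= (-x))) evaluates to true; next u becomes -2; next v becomes -5; next final value -2; compute2 runs v becomes 0; next q becomes 12; next (!((!((x - x) > min(abs(q), (-y)))) || (!((y - q) > max(v, q))))) evaluates to false; next (!(((-y) >= max((v * q), (x - y))) || ((v - q) <= (-x)))) evaluates to false; next q becomes -2; next v becomes -5; next final value -2; both end at -2.
Checked all 72 inputs in the declared domain: the outputs agree on every one.
verdict: equivalent


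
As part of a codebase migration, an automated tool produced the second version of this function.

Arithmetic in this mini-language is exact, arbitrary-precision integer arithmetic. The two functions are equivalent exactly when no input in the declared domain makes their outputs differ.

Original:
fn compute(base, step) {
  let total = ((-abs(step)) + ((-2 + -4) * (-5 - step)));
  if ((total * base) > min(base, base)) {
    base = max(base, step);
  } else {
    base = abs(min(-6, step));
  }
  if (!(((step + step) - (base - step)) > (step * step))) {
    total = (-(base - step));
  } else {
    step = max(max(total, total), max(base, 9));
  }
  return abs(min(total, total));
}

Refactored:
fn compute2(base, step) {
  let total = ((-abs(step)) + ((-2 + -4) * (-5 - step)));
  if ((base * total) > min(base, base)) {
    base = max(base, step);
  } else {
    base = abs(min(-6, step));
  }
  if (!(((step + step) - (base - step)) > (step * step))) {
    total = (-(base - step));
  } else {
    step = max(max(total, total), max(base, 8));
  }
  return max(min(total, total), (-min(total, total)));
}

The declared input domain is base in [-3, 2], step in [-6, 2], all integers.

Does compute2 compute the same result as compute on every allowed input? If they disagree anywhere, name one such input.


Equivalent. The edit looks behavioral (`9` became `8`), but over these ranges it never changes the outcome.
Across all 54 domain points the two functions coincide.
Tracing base=-3, step=-2: compute: total becomes 16; next ((total * base) > min(base, base)) evaluates to false; next base becomes 6; next (!(((step + step) - (base - step)) > (step * step))) evaluates to true; next total becomes -8; next final value 8 | compute2: total becomes 16; next ((base * total) > min(base, base)) evaluates to false; next base becomes 6; next (!(((step + step) - (base - step)) > (step * step))) evaluates to true; next total becomes -8; next final value 8 — matching result 8.
verdict: equivalent


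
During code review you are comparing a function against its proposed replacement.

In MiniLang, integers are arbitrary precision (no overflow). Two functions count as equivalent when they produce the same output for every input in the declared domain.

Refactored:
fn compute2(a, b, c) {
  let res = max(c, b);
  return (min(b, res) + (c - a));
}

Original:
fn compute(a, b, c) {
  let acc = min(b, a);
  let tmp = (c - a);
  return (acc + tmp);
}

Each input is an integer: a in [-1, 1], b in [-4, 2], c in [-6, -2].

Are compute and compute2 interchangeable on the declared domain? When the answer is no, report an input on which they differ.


Evaluate both at a=-1, b=0, c=-6.
compute: acc becomes -1; next tmp becomes -5; next final value -6
compute2: res becomes 0; next final value -5
-6 != -5, so the rewrite changes behavior.
verdict: not equivalent; witness: a=-1, b=0, c=-6


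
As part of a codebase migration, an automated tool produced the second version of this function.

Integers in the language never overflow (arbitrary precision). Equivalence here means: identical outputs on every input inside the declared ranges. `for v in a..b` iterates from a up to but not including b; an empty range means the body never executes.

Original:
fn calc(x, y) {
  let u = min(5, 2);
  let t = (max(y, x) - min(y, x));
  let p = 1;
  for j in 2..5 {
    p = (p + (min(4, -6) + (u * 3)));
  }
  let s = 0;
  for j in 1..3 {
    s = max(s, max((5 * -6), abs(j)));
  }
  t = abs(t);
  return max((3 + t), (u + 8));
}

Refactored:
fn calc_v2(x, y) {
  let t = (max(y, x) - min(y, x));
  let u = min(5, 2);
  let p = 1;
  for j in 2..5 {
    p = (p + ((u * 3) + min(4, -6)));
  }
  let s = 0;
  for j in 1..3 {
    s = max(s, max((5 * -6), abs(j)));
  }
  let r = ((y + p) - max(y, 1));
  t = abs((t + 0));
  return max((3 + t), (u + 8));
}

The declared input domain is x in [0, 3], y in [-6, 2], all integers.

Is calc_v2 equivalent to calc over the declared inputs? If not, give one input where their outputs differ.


The two versions differ — the changes include arithmetic usage differs, local variable names differ, min/max/abs usage differs, constant usage differs, statement counts differ.
One worked example (x=3, y=-3) — calc: u=2, then t=6, then p=1, then (j=2), then p=1, then (j=3), then p=1, then (j=4), then p=1, then s=0, then (j=1), then s=1, then (j=2), then s=2, then t=6, then returns 10; calc_v2: t=6, then u=2, then p=1, then (j=2), then p=1, then (j=3), then p=1, then (j=4), then p=1, then s=0, then (j=1), then s=1, then (j=2), then s=2, then r=-3, then t=6, then returns 10; agreement on 10.
Across all 36 domain points the two functions coincide.
verdict: equivalent


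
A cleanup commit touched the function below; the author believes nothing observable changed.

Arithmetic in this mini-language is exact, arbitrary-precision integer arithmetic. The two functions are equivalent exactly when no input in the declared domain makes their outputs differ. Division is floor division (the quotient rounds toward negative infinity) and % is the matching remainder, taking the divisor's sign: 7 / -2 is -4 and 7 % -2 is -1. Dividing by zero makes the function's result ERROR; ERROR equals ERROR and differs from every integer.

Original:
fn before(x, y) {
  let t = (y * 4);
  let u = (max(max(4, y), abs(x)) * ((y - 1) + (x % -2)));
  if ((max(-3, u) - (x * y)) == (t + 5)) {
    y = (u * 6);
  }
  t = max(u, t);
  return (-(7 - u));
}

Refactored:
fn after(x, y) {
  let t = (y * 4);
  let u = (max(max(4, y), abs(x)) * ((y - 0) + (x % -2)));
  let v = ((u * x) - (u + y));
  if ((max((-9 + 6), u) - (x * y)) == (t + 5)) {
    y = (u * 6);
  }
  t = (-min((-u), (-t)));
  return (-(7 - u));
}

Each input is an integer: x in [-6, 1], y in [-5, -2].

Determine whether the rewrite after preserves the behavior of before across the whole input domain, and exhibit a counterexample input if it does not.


Run the pair on x=-6, y=-5.
before: t=-20, then u=-36, then ((max(-3, u) - (x * y)) == (t + 5)) is false, then t=-20, then returns -43
after: t=-20, then u=-30, then v=215, then ((max((-9 + 6), u) - (x * y)) == (t + 5)) is false, then t=-20, then returns -37
-43 and -37 differ, so these are not the same function on this domain.
verdict: not equivalent; witness: x=-6, y=-5
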